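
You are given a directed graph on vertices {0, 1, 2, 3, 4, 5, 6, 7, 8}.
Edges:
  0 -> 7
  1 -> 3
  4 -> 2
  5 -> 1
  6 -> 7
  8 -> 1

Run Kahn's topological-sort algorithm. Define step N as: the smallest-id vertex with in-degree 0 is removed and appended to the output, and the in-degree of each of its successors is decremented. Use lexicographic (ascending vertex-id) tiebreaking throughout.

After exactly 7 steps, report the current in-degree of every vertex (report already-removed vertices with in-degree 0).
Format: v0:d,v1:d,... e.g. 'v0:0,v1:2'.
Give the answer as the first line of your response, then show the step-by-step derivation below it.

v0:0,v1:0,v2:0,v3:1,v4:0,v5:0,v6:0,v7:0,v8:0

step 1: output 0; order=[0]; indeg=(0,2,1,1,0,0,0,1,0)
step 2: output 4; order=[0,4]; indeg=(0,2,0,1,0,0,0,1,0)
step 3: output 2; order=[0,4,2]; indeg=(0,2,0,1,0,0,0,1,0)
step 4: output 5; order=[0,4,2,5]; indeg=(0,1,0,1,0,0,0,1,0)
step 5: output 6; order=[0,4,2,5,6]; indeg=(0,1,0,1,0,0,0,0,0)
step 6: output 7; order=[0,4,2,5,6,7]; indeg=(0,1,0,1,0,0,0,0,0)
step 7: output 8; order=[0,4,2,5,6,7,8]; indeg=(0,0,0,1,0,0,0,0,0)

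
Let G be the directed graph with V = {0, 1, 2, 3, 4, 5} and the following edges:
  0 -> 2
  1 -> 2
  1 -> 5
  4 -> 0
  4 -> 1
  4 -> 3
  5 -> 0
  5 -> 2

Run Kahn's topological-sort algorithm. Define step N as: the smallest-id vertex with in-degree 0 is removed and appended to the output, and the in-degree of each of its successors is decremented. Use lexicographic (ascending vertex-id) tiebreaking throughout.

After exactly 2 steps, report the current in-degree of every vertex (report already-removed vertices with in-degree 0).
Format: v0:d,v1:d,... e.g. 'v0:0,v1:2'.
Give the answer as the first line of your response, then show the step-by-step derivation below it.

v0:1,v1:0,v2:2,v3:0,v4:0,v5:0

step 1: output 4; order=[4]; indeg=(1,0,3,0,0,1)
step 2: output 1; order=[4,1]; indeg=(1,0,2,0,0,0)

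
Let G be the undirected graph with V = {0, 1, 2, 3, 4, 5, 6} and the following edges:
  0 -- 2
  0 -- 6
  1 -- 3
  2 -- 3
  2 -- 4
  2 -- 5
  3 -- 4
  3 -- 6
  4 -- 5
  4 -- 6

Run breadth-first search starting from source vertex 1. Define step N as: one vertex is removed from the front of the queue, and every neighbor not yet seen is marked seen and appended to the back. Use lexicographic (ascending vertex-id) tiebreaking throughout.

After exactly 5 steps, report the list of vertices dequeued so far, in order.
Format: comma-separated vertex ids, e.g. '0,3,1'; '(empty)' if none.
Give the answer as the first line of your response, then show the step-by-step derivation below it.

1,3,2,4,6

step 1: dequeue 1; queue=[3]; order=1
step 2: dequeue 3; queue=[2,4,6]; order=1,3
step 3: dequeue 2; queue=[4,6,0,5]; order=1,3,2
step 4: dequeue 4; queue=[6,0,5]; order=1,3,2,4
step 5: dequeue 6; queue=[0,5]; order=1,3,2,4,6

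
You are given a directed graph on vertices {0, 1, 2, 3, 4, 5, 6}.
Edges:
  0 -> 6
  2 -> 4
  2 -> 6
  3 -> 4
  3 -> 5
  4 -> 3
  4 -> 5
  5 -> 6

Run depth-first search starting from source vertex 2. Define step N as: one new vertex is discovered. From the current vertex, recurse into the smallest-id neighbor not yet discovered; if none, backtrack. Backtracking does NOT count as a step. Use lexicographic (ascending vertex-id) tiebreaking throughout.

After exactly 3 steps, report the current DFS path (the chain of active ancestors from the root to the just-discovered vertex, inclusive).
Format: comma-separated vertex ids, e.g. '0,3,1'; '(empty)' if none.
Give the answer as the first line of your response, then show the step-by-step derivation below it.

2,4,3

step 1: discover 2; path=2; order=2
step 2: discover 4; path=2>4; order=2,4
step 3: discover 3; path=2>4>3; order=2,4,3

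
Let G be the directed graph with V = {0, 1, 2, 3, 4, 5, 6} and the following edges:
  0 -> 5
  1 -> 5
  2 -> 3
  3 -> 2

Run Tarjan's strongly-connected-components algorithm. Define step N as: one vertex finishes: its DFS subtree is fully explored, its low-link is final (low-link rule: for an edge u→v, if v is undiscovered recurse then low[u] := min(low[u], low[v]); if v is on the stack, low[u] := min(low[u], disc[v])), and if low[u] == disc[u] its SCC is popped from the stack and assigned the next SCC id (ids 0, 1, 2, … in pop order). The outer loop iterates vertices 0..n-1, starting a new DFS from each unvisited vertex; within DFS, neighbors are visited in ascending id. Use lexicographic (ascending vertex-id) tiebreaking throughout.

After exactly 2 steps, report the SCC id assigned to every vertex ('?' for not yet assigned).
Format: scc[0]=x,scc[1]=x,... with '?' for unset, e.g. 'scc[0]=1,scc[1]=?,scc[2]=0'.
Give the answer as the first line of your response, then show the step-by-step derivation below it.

scc[0]=1,scc[1]=?,scc[2]=?,scc[3]=?,scc[4]=?,scc[5]=0,scc[6]=?

step 1: low=(low[0]=0,low[1]=?,low[2]=?,low[3]=?,low[4]=?,low[5]=1,low[6]=?); scc=(scc[0]=?,scc[1]=?,scc[2]=?,scc[3]=?,scc[4]=?,scc[5]=0,scc[6]=?)
step 2: low=(low[0]=0,low[1]=?,low[2]=?,low[3]=?,low[4]=?,low[5]=1,low[6]=?); scc=(scc[0]=1,scc[1]=?,scc[2]=?,scc[3]=?,scc[4]=?,scc[5]=0,scc[6]=?)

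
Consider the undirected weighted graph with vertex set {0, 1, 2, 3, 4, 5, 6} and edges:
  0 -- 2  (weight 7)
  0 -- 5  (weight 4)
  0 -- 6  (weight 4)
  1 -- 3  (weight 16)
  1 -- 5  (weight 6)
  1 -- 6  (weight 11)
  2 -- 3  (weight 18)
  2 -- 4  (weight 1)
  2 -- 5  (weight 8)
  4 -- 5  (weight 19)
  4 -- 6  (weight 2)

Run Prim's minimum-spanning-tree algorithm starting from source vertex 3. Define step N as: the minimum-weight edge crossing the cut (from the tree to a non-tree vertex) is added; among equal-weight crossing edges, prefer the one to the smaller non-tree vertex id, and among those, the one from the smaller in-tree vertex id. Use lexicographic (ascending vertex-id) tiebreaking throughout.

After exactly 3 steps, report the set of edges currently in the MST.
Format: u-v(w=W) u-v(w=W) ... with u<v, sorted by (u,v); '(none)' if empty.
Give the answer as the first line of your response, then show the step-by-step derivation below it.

0-5(w=4) 1-3(w=16) 1-5(w=6)

step 1: add edge 1-3 (w=16); MST = {1-3(w=16)}
step 2: add edge 1-5 (w=6); MST = {1-3(w=16) 1-5(w=6)}
step 3: add edge 0-5 (w=4); MST = {0-5(w=4) 1-3(w=16) 1-5(w=6)}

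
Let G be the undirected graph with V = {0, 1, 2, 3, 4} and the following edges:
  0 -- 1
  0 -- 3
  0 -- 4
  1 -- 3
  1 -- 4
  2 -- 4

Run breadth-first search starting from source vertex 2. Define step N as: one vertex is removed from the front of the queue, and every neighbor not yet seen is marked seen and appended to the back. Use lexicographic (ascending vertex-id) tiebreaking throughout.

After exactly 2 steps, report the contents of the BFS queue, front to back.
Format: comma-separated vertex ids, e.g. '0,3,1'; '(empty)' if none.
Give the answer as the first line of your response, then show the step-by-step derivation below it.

0,1

step 1: dequeue 2; queue=[4]; order=2
step 2: dequeue 4; queue=[0,1]; order=2,4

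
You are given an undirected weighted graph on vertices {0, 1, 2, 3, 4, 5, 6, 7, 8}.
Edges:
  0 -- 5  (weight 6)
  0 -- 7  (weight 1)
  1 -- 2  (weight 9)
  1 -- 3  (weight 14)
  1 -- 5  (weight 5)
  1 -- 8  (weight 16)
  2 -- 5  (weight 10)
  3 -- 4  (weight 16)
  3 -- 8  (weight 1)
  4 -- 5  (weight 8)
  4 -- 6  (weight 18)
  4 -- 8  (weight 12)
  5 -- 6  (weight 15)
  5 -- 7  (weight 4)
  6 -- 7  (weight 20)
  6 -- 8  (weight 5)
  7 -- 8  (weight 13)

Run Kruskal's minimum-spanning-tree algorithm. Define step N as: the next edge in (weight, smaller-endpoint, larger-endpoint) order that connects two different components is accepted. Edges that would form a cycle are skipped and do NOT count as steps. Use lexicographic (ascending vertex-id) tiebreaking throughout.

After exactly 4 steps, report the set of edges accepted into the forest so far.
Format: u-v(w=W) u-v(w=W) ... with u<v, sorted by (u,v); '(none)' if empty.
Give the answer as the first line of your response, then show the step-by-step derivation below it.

0-7(w=1) 1-5(w=5) 3-8(w=1) 5-7(w=4)

step 1: add edge 0-7 (w=1); MST = {0-7(w=1)}
step 2: add edge 3-8 (w=1); MST = {0-7(w=1) 3-8(w=1)}
step 3: add edge 5-7 (w=4); MST = {0-7(w=1) 3-8(w=1) 5-7(w=4)}
step 4: add edge 1-5 (w=5); MST = {0-7(w=1) 1-5(w=5) 3-8(w=1) 5-7(w=4)}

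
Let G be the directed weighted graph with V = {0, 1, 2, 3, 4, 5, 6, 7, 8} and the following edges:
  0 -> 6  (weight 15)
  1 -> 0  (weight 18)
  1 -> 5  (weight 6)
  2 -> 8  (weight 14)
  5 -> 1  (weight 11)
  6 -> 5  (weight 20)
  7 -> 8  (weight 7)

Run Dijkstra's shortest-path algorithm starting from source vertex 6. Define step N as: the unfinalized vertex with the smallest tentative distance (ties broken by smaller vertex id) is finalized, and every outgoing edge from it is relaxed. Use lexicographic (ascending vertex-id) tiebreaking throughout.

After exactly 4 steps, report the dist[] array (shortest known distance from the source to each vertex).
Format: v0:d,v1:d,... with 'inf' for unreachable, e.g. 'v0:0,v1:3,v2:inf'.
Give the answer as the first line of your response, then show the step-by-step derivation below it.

v0:49,v1:31,v2:inf,v3:inf,v4:inf,v5:20,v6:0,v7:inf,v8:inf

step 1: dist = v0:inf,v1:inf,v2:inf,v3:inf,v4:inf,v5:20,v6:0,v7:inf,v8:inf
step 2: dist = v0:inf,v1:31,v2:inf,v3:inf,v4:inf,v5:20,v6:0,v7:inf,v8:inf
step 3: dist = v0:49,v1:31,v2:inf,v3:inf,v4:inf,v5:20,v6:0,v7:inf,v8:inf
step 4: dist = v0:49,v1:31,v2:inf,v3:inf,v4:inf,v5:20,v6:0,v7:inf,v8:inf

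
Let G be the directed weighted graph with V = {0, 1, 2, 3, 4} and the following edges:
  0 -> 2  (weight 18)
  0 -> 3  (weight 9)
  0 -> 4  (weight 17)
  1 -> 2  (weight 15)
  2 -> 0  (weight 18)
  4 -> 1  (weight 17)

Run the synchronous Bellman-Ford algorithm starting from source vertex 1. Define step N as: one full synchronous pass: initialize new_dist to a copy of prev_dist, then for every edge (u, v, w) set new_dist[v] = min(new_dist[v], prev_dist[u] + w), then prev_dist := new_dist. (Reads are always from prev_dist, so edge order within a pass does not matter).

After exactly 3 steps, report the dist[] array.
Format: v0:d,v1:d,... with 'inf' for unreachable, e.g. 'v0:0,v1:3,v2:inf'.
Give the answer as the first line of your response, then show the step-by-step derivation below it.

v0:33,v1:0,v2:15,v3:42,v4:50

step 1: dist = v0:inf,v1:0,v2:15,v3:inf,v4:inf
step 2: dist = v0:33,v1:0,v2:15,v3:inf,v4:inf
step 3: dist = v0:33,v1:0,v2:15,v3:42,v4:50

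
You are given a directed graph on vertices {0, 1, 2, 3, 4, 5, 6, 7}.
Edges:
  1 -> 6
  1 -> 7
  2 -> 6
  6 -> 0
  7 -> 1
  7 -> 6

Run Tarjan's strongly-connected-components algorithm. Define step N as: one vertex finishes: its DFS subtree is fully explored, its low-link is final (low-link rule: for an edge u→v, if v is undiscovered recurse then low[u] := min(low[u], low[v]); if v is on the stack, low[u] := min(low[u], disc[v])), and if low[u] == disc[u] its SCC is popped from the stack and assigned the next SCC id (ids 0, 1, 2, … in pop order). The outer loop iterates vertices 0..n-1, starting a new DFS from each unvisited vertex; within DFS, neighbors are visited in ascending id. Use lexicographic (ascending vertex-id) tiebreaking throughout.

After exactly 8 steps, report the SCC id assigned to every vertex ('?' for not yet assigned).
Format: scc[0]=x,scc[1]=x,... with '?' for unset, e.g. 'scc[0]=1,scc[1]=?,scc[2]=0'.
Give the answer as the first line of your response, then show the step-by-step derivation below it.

scc[0]=0,scc[1]=2,scc[2]=3,scc[3]=4,scc[4]=5,scc[5]=6,scc[6]=1,scc[7]=2

step 1: low=(low[0]=0,low[1]=?,low[2]=?,low[3]=?,low[4]=?,low[5]=?,low[6]=?,low[7]=?); scc=(scc[0]=0,scc[1]=?,scc[2]=?,scc[3]=?,scc[4]=?,scc[5]=?,scc[6]=?,scc[7]=?)
step 2: low=(low[0]=0,low[1]=1,low[2]=?,low[3]=?,low[4]=?,low[5]=?,low[6]=2,low[7]=?); scc=(scc[0]=0,scc[1]=?,scc[2]=?,scc[3]=?,scc[4]=?,scc[5]=?,scc[6]=1,scc[7]=?)
step 3: low=(low[0]=0,low[1]=1,low[2]=?,low[3]=?,low[4]=?,low[5]=?,low[6]=2,low[7]=1); scc=(scc[0]=0,scc[1]=?,scc[2]=?,scc[3]=?,scc[4]=?,scc[5]=?,scc[6]=1,scc[7]=?)
step 4: low=(low[0]=0,low[1]=1,low[2]=?,low[3]=?,low[4]=?,low[5]=?,low[6]=2,low[7]=1); scc=(scc[0]=0,scc[1]=2,scc[2]=?,scc[3]=?,scc[4]=?,scc[5]=?,scc[6]=1,scc[7]=2)
step 5: low=(low[0]=0,low[1]=1,low[2]=4,low[3]=?,low[4]=?,low[5]=?,low[6]=2,low[7]=1); scc=(scc[0]=0,scc[1]=2,scc[2]=3,scc[3]=?,scc[4]=?,scc[5]=?,scc[6]=1,scc[7]=2)
step 6: low=(low[0]=0,low[1]=1,low[2]=4,low[3]=5,low[4]=?,low[5]=?,low[6]=2,low[7]=1); scc=(scc[0]=0,scc[1]=2,scc[2]=3,scc[3]=4,scc[4]=?,scc[5]=?,scc[6]=1,scc[7]=2)
step 7: low=(low[0]=0,low[1]=1,low[2]=4,low[3]=5,low[4]=6,low[5]=?,low[6]=2,low[7]=1); scc=(scc[0]=0,scc[1]=2,scc[2]=3,scc[3]=4,scc[4]=5,scc[5]=?,scc[6]=1,scc[7]=2)
step 8: low=(low[0]=0,low[1]=1,low[2]=4,low[3]=5,low[4]=6,low[5]=7,low[6]=2,low[7]=1); scc=(scc[0]=0,scc[1]=2,scc[2]=3,scc[3]=4,scc[4]=5,scc[5]=6,scc[6]=1,scc[7]=2)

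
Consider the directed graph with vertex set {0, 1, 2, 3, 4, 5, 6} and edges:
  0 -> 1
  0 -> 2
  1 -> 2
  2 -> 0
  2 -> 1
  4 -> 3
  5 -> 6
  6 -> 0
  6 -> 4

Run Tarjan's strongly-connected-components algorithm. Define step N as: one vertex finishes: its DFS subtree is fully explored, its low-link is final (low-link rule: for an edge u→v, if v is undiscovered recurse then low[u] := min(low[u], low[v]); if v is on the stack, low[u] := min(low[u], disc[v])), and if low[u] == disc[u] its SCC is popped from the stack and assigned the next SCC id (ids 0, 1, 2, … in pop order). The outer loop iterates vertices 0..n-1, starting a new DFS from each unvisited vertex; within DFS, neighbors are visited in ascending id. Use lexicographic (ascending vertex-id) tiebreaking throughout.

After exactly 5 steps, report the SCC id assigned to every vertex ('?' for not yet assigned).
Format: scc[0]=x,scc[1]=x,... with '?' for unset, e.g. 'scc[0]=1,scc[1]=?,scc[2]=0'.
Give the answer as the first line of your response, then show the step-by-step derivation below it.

scc[0]=0,scc[1]=0,scc[2]=0,scc[3]=1,scc[4]=2,scc[5]=?,scc[6]=?

step 1: low=(low[0]=0,low[1]=1,low[2]=0,low[3]=?,low[4]=?,low[5]=?,low[6]=?); scc=(scc[0]=?,scc[1]=?,scc[2]=?,scc[3]=?,scc[4]=?,scc[5]=?,scc[6]=?)
step 2: low=(low[0]=0,low[1]=0,low[2]=0,low[3]=?,low[4]=?,low[5]=?,low[6]=?); scc=(scc[0]=?,scc[1]=?,scc[2]=?,scc[3]=?,scc[4]=?,scc[5]=?,scc[6]=?)
step 3: low=(low[0]=0,low[1]=0,low[2]=0,low[3]=?,low[4]=?,low[5]=?,low[6]=?); scc=(scc[0]=0,scc[1]=0,scc[2]=0,scc[3]=?,scc[4]=?,scc[5]=?,scc[6]=?)
step 4: low=(low[0]=0,low[1]=0,low[2]=0,low[3]=3,low[4]=?,low[5]=?,low[6]=?); scc=(scc[0]=0,scc[1]=0,scc[2]=0,scc[3]=1,scc[4]=?,scc[5]=?,scc[6]=?)
step 5: low=(low[0]=0,low[1]=0,low[2]=0,low[3]=3,low[4]=4,low[5]=?,low[6]=?); scc=(scc[0]=0,scc[1]=0,scc[2]=0,scc[3]=1,scc[4]=2,scc[5]=?,scc[6]=?)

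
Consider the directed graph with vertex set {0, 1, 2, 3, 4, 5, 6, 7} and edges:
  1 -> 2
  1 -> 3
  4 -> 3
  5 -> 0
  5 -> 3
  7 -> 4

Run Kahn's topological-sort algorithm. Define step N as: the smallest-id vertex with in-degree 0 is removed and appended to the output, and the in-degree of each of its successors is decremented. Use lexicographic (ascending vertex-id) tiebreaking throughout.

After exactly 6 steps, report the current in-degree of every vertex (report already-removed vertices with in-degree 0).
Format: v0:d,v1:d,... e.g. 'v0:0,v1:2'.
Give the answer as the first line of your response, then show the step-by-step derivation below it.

v0:0,v1:0,v2:0,v3:1,v4:0,v5:0,v6:0,v7:0

step 1: output 1; order=[1]; indeg=(1,0,0,2,1,0,0,0)
step 2: output 2; order=[1,2]; indeg=(1,0,0,2,1,0,0,0)
step 3: output 5; order=[1,2,5]; indeg=(0,0,0,1,1,0,0,0)
step 4: output 0; order=[1,2,5,0]; indeg=(0,0,0,1,1,0,0,0)
step 5: output 6; order=[1,2,5,0,6]; indeg=(0,0,0,1,1,0,0,0)
step 6: output 7; order=[1,2,5,0,6,7]; indeg=(0,0,0,1,0,0,0,0)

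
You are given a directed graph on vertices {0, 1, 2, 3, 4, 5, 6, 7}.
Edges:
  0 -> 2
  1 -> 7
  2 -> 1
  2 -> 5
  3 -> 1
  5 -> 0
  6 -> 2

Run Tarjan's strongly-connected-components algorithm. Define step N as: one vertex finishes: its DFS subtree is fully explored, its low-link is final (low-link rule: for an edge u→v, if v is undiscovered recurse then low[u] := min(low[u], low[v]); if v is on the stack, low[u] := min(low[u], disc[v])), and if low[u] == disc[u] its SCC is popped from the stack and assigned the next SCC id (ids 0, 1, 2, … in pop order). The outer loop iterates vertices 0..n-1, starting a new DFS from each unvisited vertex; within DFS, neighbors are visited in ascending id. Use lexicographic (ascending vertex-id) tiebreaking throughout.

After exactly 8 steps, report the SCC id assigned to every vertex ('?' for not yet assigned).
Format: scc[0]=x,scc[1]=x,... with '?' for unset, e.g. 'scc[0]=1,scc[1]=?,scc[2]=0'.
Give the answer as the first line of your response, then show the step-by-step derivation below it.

scc[0]=2,scc[1]=1,scc[2]=2,scc[3]=3,scc[4]=4,scc[5]=2,scc[6]=5,scc[7]=0

step 1: low=(low[0]=0,low[1]=2,low[2]=1,low[3]=?,low[4]=?,low[5]=?,low[6]=?,low[7]=3); scc=(scc[0]=?,scc[1]=?,scc[2]=?,scc[3]=?,scc[4]=?,scc[5]=?,scc[6]=?,scc[7]=0)
step 2: low=(low[0]=0,low[1]=2,low[2]=1,low[3]=?,low[4]=?,low[5]=?,low[6]=?,low[7]=3); scc=(scc[0]=?,scc[1]=1,scc[2]=?,scc[3]=?,scc[4]=?,scc[5]=?,scc[6]=?,scc[7]=0)
step 3: low=(low[0]=0,low[1]=2,low[2]=1,low[3]=?,low[4]=?,low[5]=0,low[6]=?,low[7]=3); scc=(scc[0]=?,scc[1]=1,scc[2]=?,scc[3]=?,scc[4]=?,scc[5]=?,scc[6]=?,scc[7]=0)
step 4: low=(low[0]=0,low[1]=2,low[2]=0,low[3]=?,low[4]=?,low[5]=0,low[6]=?,low[7]=3); scc=(scc[0]=?,scc[1]=1,scc[2]=?,scc[3]=?,scc[4]=?,scc[5]=?,scc[6]=?,scc[7]=0)
step 5: low=(low[0]=0,low[1]=2,low[2]=0,low[3]=?,low[4]=?,low[5]=0,low[6]=?,low[7]=3); scc=(scc[0]=2,scc[1]=1,scc[2]=2,scc[3]=?,scc[4]=?,scc[5]=2,scc[6]=?,scc[7]=0)
step 6: low=(low[0]=0,low[1]=2,low[2]=0,low[3]=5,low[4]=?,low[5]=0,low[6]=?,low[7]=3); scc=(scc[0]=2,scc[1]=1,scc[2]=2,scc[3]=3,scc[4]=?,scc[5]=2,scc[6]=?,scc[7]=0)
step 7: low=(low[0]=0,low[1]=2,low[2]=0,low[3]=5,low[4]=6,low[5]=0,low[6]=?,low[7]=3); scc=(scc[0]=2,scc[1]=1,scc[2]=2,scc[3]=3,scc[4]=4,scc[5]=2,scc[6]=?,scc[7]=0)
step 8: low=(low[0]=0,low[1]=2,low[2]=0,low[3]=5,low[4]=6,low[5]=0,low[6]=7,low[7]=3); scc=(scc[0]=2,scc[1]=1,scc[2]=2,scc[3]=3,scc[4]=4,scc[5]=2,scc[6]=5,scc[7]=0)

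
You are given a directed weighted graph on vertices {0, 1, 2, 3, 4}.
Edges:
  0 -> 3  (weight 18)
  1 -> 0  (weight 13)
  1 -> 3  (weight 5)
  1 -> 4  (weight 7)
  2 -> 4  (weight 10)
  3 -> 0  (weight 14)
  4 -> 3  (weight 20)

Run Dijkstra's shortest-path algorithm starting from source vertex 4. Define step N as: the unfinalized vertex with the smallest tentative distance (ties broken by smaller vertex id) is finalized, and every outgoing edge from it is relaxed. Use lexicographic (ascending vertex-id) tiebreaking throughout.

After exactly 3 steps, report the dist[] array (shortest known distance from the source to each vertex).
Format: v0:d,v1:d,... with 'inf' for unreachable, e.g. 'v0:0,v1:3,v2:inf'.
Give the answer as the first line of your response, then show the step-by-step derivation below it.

v0:34,v1:inf,v2:inf,v3:20,v4:0

step 1: dist = v0:inf,v1:inf,v2:inf,v3:20,v4:0
step 2: dist = v0:34,v1:inf,v2:inf,v3:20,v4:0
step 3: dist = v0:34,v1:inf,v2:inf,v3:20,v4:0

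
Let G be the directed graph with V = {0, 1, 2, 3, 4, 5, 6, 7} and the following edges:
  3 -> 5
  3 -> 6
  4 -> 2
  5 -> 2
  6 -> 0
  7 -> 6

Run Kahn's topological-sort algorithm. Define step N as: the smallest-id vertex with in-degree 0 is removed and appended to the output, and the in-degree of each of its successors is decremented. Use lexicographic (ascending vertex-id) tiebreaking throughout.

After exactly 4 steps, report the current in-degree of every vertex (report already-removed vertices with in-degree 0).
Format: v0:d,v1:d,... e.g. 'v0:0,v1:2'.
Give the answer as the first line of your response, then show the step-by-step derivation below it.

v0:1,v1:0,v2:0,v3:0,v4:0,v5:0,v6:1,v7:0

step 1: output 1; order=[1]; indeg=(1,0,2,0,0,1,2,0)
step 2: output 3; order=[1,3]; indeg=(1,0,2,0,0,0,1,0)
step 3: output 4; order=[1,3,4]; indeg=(1,0,1,0,0,0,1,0)
step 4: output 5; order=[1,3,4,5]; indeg=(1,0,0,0,0,0,1,0)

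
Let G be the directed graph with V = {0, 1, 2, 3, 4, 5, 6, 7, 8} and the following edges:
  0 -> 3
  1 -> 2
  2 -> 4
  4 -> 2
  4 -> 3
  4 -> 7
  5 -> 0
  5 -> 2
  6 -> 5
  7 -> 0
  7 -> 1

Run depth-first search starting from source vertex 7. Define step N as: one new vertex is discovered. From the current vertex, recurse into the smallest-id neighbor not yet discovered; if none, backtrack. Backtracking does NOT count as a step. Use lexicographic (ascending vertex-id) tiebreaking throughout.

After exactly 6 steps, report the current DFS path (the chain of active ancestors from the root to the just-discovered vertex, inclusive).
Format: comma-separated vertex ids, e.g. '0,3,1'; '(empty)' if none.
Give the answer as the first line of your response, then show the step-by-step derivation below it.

7,1,2,4

step 1: discover 7; path=7; order=7
step 2: discover 0; path=7>0; order=7,0
step 3: discover 3; path=7>0>3; order=7,0,3
step 4: discover 1; path=7>1; order=7,0,3,1
step 5: discover 2; path=7>1>2; order=7,0,3,1,2
step 6: discover 4; path=7>1>2>4; order=7,0,3,1,2,4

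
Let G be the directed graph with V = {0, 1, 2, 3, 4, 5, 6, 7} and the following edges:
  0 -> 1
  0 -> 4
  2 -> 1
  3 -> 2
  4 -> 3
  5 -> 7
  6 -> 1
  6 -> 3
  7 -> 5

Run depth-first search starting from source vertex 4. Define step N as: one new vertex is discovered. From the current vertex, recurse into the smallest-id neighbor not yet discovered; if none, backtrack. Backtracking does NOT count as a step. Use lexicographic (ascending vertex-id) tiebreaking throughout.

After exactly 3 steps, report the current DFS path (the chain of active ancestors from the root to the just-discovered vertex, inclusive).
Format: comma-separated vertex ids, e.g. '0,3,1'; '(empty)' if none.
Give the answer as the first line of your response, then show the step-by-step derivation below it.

4,3,2

step 1: discover 4; path=4; order=4
step 2: discover 3; path=4>3; order=4,3
step 3: discover 2; path=4>3>2; order=4,3,2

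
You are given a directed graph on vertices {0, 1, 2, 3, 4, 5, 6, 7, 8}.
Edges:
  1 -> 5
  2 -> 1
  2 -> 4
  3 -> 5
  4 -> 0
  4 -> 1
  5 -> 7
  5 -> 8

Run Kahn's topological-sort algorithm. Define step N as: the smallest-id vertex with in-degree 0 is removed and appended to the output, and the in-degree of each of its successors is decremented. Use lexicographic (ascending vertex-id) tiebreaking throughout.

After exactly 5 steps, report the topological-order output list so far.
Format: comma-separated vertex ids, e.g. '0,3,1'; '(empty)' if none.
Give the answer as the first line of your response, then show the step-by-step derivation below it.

2,3,4,0,1

step 1: output 2; order=[2]; indeg=(1,1,0,0,0,2,0,1,1)
step 2: output 3; order=[2,3]; indeg=(1,1,0,0,0,1,0,1,1)
step 3: output 4; order=[2,3,4]; indeg=(0,0,0,0,0,1,0,1,1)
step 4: output 0; order=[2,3,4,0]; indeg=(0,0,0,0,0,1,0,1,1)
step 5: output 1; order=[2,3,4,0,1]; indeg=(0,0,0,0,0,0,0,1,1)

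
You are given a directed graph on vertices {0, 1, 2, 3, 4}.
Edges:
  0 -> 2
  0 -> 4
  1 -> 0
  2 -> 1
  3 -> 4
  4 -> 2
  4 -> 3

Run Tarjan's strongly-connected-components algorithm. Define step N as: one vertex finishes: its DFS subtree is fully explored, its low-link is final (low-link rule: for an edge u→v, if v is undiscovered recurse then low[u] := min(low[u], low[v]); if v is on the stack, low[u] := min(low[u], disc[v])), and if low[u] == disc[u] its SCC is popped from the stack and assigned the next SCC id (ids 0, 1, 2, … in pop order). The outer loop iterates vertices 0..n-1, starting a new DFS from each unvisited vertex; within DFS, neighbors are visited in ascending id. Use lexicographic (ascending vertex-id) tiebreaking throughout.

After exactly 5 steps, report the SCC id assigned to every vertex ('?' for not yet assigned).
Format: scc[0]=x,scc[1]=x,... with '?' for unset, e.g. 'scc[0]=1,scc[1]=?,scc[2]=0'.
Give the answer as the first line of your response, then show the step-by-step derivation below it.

scc[0]=0,scc[1]=0,scc[2]=0,scc[3]=0,scc[4]=0

step 1: low=(low[0]=0,low[1]=0,low[2]=1,low[3]=?,low[4]=?); scc=(scc[0]=?,scc[1]=?,scc[2]=?,scc[3]=?,scc[4]=?)
step 2: low=(low[0]=0,low[1]=0,low[2]=0,low[3]=?,low[4]=?); scc=(scc[0]=?,scc[1]=?,scc[2]=?,scc[3]=?,scc[4]=?)
step 3: low=(low[0]=0,low[1]=0,low[2]=0,low[3]=3,low[4]=1); scc=(scc[0]=?,scc[1]=?,scc[2]=?,scc[3]=?,scc[4]=?)
step 4: low=(low[0]=0,low[1]=0,low[2]=0,low[3]=3,low[4]=1); scc=(scc[0]=?,scc[1]=?,scc[2]=?,scc[3]=?,scc[4]=?)
step 5: low=(low[0]=0,low[1]=0,low[2]=0,low[3]=3,low[4]=1); scc=(scc[0]=0,scc[1]=0,scc[2]=0,scc[3]=0,scc[4]=0)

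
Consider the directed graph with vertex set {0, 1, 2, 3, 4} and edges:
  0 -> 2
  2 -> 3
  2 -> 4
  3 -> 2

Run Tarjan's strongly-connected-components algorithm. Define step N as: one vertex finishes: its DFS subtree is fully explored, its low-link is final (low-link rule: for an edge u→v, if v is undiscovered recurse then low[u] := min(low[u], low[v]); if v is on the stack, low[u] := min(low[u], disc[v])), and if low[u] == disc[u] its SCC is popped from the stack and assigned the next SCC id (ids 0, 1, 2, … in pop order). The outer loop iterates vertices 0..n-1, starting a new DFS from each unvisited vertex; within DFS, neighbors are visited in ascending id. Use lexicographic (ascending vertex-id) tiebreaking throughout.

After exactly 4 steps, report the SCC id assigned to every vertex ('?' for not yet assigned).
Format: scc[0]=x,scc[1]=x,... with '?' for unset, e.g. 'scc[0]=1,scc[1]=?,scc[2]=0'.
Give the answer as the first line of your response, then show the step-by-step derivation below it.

scc[0]=2,scc[1]=?,scc[2]=1,scc[3]=1,scc[4]=0

step 1: low=(low[0]=0,low[1]=?,low[2]=1,low[3]=1,low[4]=?); scc=(scc[0]=?,scc[1]=?,scc[2]=?,scc[3]=?,scc[4]=?)
step 2: low=(low[0]=0,low[1]=?,low[2]=1,low[3]=1,low[4]=3); scc=(scc[0]=?,scc[1]=?,scc[2]=?,scc[3]=?,scc[4]=0)
step 3: low=(low[0]=0,low[1]=?,low[2]=1,low[3]=1,low[4]=3); scc=(scc[0]=?,scc[1]=?,scc[2]=1,scc[3]=1,scc[4]=0)
step 4: low=(low[0]=0,low[1]=?,low[2]=1,low[3]=1,low[4]=3); scc=(scc[0]=2,scc[1]=?,scc[2]=1,scc[3]=1,scc[4]=0)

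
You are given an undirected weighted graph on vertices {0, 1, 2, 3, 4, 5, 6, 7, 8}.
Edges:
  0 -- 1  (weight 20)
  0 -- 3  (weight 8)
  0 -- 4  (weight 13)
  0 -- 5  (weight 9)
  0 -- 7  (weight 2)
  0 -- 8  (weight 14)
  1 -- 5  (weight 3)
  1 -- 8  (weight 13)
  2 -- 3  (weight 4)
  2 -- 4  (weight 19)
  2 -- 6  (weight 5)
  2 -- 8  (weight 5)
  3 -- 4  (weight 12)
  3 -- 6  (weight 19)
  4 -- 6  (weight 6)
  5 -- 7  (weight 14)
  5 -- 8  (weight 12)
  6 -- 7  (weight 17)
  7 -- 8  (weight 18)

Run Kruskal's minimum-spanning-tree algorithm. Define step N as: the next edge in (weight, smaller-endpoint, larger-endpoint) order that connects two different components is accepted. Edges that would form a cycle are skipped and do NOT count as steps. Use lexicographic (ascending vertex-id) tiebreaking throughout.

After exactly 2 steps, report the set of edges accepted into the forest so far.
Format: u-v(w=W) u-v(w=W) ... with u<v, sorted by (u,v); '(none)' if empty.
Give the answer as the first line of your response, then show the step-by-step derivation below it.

0-7(w=2) 1-5(w=3)

step 1: add edge 0-7 (w=2); MST = {0-7(w=2)}
step 2: add edge 1-5 (w=3); MST = {0-7(w=2) 1-5(w=3)}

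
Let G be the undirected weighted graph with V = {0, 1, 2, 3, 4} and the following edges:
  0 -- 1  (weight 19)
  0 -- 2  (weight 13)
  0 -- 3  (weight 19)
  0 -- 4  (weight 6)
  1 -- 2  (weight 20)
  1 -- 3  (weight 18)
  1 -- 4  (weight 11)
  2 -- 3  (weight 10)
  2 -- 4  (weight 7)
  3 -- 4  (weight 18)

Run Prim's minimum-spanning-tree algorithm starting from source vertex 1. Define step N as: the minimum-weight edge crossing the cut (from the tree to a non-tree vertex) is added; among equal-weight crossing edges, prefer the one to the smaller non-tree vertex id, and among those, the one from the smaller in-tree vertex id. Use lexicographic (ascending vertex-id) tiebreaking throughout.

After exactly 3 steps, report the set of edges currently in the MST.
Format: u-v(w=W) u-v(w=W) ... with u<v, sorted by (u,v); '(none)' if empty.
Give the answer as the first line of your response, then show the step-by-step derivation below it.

0-4(w=6) 1-4(w=11) 2-4(w=7)

step 1: add edge 1-4 (w=11); MST = {1-4(w=11)}
step 2: add edge 0-4 (w=6); MST = {0-4(w=6) 1-4(w=11)}
step 3: add edge 2-4 (w=7); MST = {0-4(w=6) 1-4(w=11) 2-4(w=7)}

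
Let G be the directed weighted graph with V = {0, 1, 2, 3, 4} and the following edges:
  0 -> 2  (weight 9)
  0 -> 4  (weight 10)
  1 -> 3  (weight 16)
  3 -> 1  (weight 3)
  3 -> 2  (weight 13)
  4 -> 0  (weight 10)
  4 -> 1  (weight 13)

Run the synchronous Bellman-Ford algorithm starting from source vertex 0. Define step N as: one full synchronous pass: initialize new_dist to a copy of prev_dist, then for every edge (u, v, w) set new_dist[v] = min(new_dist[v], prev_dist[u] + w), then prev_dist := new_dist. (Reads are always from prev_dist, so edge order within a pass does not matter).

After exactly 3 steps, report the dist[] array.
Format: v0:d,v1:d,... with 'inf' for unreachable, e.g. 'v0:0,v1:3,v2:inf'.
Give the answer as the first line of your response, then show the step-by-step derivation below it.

v0:0,v1:23,v2:9,v3:39,v4:10

step 1: dist = v0:0,v1:inf,v2:9,v3:inf,v4:10
step 2: dist = v0:0,v1:23,v2:9,v3:inf,v4:10
step 3: dist = v0:0,v1:23,v2:9,v3:39,v4:10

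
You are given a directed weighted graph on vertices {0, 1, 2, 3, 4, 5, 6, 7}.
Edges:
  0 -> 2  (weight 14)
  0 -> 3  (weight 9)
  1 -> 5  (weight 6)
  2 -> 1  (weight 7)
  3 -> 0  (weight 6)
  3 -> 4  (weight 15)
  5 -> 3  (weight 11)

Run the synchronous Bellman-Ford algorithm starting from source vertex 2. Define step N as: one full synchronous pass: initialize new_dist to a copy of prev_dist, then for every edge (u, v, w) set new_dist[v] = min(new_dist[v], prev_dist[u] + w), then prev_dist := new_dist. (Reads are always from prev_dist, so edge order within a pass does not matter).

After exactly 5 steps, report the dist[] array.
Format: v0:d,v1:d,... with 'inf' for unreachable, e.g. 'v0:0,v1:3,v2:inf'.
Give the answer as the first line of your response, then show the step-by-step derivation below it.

v0:30,v1:7,v2:0,v3:24,v4:39,v5:13,v6:inf,v7:inf

step 1: dist = v0:inf,v1:7,v2:0,v3:inf,v4:inf,v5:inf,v6:inf,v7:inf
step 2: dist = v0:inf,v1:7,v2:0,v3:inf,v4:inf,v5:13,v6:inf,v7:inf
step 3: dist = v0:inf,v1:7,v2:0,v3:24,v4:inf,v5:13,v6:inf,v7:inf
step 4: dist = v0:30,v1:7,v2:0,v3:24,v4:39,v5:13,v6:inf,v7:inf
step 5: dist = v0:30,v1:7,v2:0,v3:24,v4:39,v5:13,v6:inf,v7:inf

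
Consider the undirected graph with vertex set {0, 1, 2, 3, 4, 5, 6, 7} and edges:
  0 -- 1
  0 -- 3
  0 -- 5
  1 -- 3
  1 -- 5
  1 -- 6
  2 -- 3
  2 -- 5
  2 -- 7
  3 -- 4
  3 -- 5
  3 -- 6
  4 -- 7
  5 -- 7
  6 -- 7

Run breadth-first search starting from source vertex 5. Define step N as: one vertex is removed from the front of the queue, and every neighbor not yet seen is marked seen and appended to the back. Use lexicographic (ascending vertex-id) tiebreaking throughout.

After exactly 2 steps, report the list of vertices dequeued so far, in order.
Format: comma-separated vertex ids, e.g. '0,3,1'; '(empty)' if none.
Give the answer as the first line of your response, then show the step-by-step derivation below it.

5,0

step 1: dequeue 5; queue=[0,1,2,3,7]; order=5
step 2: dequeue 0; queue=[1,2,3,7]; order=5,0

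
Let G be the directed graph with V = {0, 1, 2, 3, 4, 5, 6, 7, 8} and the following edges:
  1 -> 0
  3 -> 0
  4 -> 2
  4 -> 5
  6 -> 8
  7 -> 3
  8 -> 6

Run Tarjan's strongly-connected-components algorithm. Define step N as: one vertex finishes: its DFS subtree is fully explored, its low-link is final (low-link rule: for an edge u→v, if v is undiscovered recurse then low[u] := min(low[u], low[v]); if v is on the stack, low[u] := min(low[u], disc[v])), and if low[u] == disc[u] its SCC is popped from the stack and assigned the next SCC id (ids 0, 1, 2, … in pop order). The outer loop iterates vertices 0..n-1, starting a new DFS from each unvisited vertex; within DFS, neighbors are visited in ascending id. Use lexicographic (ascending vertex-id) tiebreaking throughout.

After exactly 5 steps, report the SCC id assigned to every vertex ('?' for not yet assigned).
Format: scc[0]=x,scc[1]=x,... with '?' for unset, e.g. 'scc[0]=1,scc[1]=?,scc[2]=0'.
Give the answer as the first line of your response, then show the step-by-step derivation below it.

scc[0]=0,scc[1]=1,scc[2]=2,scc[3]=3,scc[4]=?,scc[5]=4,scc[6]=?,scc[7]=?,scc[8]=?

step 1: low=(low[0]=0,low[1]=?,low[2]=?,low[3]=?,low[4]=?,low[5]=?,low[6]=?,low[7]=?,low[8]=?); scc=(scc[0]=0,scc[1]=?,scc[2]=?,scc[3]=?,scc[4]=?,scc[5]=?,scc[6]=?,scc[7]=?,scc[8]=?)
step 2: low=(low[0]=0,low[1]=1,low[2]=?,low[3]=?,low[4]=?,low[5]=?,low[6]=?,low[7]=?,low[8]=?); scc=(scc[0]=0,scc[1]=1,scc[2]=?,scc[3]=?,scc[4]=?,scc[5]=?,scc[6]=?,scc[7]=?,scc[8]=?)
step 3: low=(low[0]=0,low[1]=1,low[2]=2,low[3]=?,low[4]=?,low[5]=?,low[6]=?,low[7]=?,low[8]=?); scc=(scc[0]=0,scc[1]=1,scc[2]=2,scc[3]=?,scc[4]=?,scc[5]=?,scc[6]=?,scc[7]=?,scc[8]=?)
step 4: low=(low[0]=0,low[1]=1,low[2]=2,low[3]=3,low[4]=?,low[5]=?,low[6]=?,low[7]=?,low[8]=?); scc=(scc[0]=0,scc[1]=1,scc[2]=2,scc[3]=3,scc[4]=?,scc[5]=?,scc[6]=?,scc[7]=?,scc[8]=?)
step 5: low=(low[0]=0,low[1]=1,low[2]=2,low[3]=3,low[4]=4,low[5]=5,low[6]=?,low[7]=?,low[8]=?); scc=(scc[0]=0,scc[1]=1,scc[2]=2,scc[3]=3,scc[4]=?,scc[5]=4,scc[6]=?,scc[7]=?,scc[8]=?)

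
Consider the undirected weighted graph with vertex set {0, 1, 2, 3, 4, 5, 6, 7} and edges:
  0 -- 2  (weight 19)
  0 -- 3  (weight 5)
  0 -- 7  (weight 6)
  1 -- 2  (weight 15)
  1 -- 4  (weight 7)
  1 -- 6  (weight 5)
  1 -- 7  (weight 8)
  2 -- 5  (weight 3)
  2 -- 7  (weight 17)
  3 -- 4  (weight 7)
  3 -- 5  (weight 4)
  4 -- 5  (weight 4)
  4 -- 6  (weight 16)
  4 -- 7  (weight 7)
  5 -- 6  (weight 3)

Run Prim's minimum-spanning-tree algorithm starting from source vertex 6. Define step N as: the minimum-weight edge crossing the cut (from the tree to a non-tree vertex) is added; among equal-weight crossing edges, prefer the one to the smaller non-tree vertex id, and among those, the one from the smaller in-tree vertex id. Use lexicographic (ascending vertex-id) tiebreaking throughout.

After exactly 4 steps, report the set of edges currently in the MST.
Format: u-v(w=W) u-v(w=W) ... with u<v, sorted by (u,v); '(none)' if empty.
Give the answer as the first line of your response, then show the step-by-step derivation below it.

2-5(w=3) 3-5(w=4) 4-5(w=4) 5-6(w=3)

step 1: add edge 5-6 (w=3); MST = {5-6(w=3)}
step 2: add edge 2-5 (w=3); MST = {2-5(w=3) 5-6(w=3)}
step 3: add edge 3-5 (w=4); MST = {2-5(w=3) 3-5(w=4) 5-6(w=3)}
step 4: add edge 4-5 (w=4); MST = {2-5(w=3) 3-5(w=4) 4-5(w=4) 5-6(w=3)}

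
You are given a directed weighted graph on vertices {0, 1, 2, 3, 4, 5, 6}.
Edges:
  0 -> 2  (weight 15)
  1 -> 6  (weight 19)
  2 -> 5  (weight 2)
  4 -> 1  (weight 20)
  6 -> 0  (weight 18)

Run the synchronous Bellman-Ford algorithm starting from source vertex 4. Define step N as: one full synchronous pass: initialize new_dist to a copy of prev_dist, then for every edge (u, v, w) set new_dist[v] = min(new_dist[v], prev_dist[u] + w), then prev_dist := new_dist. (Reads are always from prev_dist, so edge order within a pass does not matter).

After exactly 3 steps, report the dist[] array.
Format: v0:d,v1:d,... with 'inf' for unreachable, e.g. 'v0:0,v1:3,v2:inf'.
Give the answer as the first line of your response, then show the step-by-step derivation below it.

v0:57,v1:20,v2:inf,v3:inf,v4:0,v5:inf,v6:39

step 1: dist = v0:inf,v1:20,v2:inf,v3:inf,v4:0,v5:inf,v6:inf
step 2: dist = v0:inf,v1:20,v2:inf,v3:inf,v4:0,v5:inf,v6:39
step 3: dist = v0:57,v1:20,v2:inf,v3:inf,v4:0,v5:inf,v6:39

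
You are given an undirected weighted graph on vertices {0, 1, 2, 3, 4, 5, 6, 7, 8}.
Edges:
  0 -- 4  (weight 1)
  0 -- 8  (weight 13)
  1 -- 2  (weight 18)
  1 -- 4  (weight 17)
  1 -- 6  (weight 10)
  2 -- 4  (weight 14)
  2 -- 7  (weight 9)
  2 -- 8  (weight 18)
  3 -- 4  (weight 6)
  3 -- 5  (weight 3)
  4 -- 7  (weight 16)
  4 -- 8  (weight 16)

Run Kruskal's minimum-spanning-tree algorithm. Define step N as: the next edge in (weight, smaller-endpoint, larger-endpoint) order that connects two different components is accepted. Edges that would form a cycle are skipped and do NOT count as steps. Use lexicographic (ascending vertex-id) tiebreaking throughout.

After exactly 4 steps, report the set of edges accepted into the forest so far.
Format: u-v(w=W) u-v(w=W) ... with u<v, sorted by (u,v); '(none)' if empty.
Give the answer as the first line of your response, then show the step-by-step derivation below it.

0-4(w=1) 2-7(w=9) 3-4(w=6) 3-5(w=3)

step 1: add edge 0-4 (w=1); MST = {0-4(w=1)}
step 2: add edge 3-5 (w=3); MST = {0-4(w=1) 3-5(w=3)}
step 3: add edge 3-4 (w=6); MST = {0-4(w=1) 3-4(w=6) 3-5(w=3)}
step 4: add edge 2-7 (w=9); MST = {0-4(w=1) 2-7(w=9) 3-4(w=6) 3-5(w=3)}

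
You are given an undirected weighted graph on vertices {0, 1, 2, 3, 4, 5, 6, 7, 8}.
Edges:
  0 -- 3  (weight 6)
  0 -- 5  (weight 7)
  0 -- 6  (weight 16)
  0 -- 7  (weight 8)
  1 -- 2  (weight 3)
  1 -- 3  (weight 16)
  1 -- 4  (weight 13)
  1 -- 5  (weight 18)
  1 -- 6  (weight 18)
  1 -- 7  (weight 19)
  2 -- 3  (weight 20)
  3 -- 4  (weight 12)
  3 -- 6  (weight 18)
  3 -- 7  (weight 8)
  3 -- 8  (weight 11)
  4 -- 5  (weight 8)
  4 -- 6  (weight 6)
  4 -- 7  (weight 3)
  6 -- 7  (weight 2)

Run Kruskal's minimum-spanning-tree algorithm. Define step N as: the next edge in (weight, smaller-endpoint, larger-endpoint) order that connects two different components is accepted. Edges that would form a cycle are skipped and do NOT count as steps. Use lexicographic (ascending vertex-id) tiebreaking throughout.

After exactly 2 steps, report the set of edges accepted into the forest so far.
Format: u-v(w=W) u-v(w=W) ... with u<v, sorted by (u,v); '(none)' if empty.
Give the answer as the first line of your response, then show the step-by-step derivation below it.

1-2(w=3) 6-7(w=2)

step 1: add edge 6-7 (w=2); MST = {6-7(w=2)}
step 2: add edge 1-2 (w=3); MST = {1-2(w=3) 6-7(w=2)}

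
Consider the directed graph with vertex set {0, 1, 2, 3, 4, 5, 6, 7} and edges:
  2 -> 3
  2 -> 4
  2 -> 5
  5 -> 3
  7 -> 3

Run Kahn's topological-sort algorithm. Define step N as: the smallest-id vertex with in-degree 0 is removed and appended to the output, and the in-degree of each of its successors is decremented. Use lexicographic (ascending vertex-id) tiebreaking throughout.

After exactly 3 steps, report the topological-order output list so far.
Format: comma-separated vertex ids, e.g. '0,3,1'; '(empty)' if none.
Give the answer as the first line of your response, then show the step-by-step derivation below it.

0,1,2

step 1: output 0; order=[0]; indeg=(0,0,0,3,1,1,0,0)
step 2: output 1; order=[0,1]; indeg=(0,0,0,3,1,1,0,0)
step 3: output 2; order=[0,1,2]; indeg=(0,0,0,2,0,0,0,0)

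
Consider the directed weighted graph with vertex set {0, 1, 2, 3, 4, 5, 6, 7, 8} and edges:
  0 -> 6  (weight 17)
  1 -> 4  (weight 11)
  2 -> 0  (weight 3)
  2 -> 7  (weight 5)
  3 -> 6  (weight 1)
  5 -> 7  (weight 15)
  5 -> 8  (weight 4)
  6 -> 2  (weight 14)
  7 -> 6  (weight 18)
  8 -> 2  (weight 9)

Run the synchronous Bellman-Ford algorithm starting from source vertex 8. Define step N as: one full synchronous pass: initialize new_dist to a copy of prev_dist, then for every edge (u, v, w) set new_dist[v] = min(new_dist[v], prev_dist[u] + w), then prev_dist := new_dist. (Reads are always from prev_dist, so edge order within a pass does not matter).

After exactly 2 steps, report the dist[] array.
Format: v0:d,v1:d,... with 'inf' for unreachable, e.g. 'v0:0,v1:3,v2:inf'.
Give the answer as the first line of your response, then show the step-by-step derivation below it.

v0:12,v1:inf,v2:9,v3:inf,v4:inf,v5:inf,v6:inf,v7:14,v8:0

step 1: dist = v0:inf,v1:inf,v2:9,v3:inf,v4:inf,v5:inf,v6:inf,v7:inf,v8:0
step 2: dist = v0:12,v1:inf,v2:9,v3:inf,v4:inf,v5:inf,v6:inf,v7:14,v8:0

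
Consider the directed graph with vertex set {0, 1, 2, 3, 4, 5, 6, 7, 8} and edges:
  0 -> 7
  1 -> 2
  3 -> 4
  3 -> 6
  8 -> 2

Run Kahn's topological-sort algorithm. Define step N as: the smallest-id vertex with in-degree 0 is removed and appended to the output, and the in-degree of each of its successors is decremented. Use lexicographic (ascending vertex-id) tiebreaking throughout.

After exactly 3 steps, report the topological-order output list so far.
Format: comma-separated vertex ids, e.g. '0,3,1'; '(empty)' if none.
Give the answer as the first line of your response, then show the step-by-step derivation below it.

0,1,3

step 1: output 0; order=[0]; indeg=(0,0,2,0,1,0,1,0,0)
step 2: output 1; order=[0,1]; indeg=(0,0,1,0,1,0,1,0,0)
step 3: output 3; order=[0,1,3]; indeg=(0,0,1,0,0,0,0,0,0)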